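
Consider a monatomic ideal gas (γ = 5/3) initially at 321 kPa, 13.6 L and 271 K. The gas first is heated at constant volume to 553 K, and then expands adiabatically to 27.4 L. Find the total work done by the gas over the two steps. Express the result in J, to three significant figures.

Step 1 (isochoric): W = 0 (constant volume).
After step 1: P = 655 kPa (V unchanged).
Step 2 (adiabatic): W = (P₁V₁ − P₂V₂)/(γ−1) = (8908 − 5585)/0.667 = 4986 J.
W_total = 0 + 4986 = 4986 J.

W_total ≈ 4990 J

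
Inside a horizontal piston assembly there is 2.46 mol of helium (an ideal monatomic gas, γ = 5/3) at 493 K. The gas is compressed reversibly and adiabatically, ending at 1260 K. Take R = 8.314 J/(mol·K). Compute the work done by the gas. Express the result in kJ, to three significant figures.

W ≈ -23.5 kJ

Adiabatic ⇒ Q = 0, so W_by = −ΔU = nCᵥ(T₁ − T₂).
Cᵥ = 3R/2 = 12.47 J/(mol·K).
W = (2.46)(12.47)(493 − 1260) = -23531 J.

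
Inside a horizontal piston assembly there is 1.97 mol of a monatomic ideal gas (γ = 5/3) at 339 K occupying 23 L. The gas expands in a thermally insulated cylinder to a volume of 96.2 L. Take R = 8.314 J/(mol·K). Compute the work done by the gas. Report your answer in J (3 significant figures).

Adiabatic: TV^(γ−1) = const with γ = 5/3.
T₂ = T₁ (V₁/V₂)^(γ−1) = 339 × (23/96.2)^0.667 = 339 × 0.3852 = 130.6 K.
W_by = nCᵥ(T₁ − T₂) = (1.97)(12.47)(339 − 130.6) = 5120 J.

W ≈ 5120 J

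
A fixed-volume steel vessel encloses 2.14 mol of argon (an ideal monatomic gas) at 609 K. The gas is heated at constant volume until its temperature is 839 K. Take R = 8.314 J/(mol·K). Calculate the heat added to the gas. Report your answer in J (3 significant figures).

Q ≈ 6140 J

Constant volume ⇒ W = 0, so Q = ΔU = nCᵥΔT with Cᵥ = 3R/2 = 12.47 J/(mol·K).
ΔU = (2.14)(12.47)(839 − 609) = 6138 J.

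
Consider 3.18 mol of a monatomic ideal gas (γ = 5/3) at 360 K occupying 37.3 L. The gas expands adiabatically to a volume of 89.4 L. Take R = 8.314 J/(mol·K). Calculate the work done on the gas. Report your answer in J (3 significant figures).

W ≈ -6310 J

Adiabatic: TV^(γ−1) = const with γ = 5/3.
T₂ = T₁ (V₁/V₂)^(γ−1) = 360 × (37.3/89.4)^0.667 = 360 × 0.5584 = 201 K.
W_by = nCᵥ(T₁ − T₂) = (3.18)(12.47)(360 − 201) = 6305 J.
Work on gas = −W_by = -6305 J.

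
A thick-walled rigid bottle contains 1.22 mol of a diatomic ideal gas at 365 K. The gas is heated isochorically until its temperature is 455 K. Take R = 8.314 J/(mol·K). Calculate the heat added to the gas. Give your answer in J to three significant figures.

Constant volume ⇒ W = 0, so Q = ΔU = nCᵥΔT with Cᵥ = 5R/2 = 20.79 J/(mol·K).
ΔU = (1.22)(20.79)(455 − 365) = 2282 J.

Q ≈ 2280 J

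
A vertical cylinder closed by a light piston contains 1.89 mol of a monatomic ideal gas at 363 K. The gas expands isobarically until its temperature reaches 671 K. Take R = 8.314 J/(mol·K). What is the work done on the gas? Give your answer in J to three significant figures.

Isobaric: W = P ΔV = nR ΔT.
W = (1.89)(8.314)(671 − 363) = 4840 J.
Work on gas = −W_by = -4840 J.

W ≈ -4840 J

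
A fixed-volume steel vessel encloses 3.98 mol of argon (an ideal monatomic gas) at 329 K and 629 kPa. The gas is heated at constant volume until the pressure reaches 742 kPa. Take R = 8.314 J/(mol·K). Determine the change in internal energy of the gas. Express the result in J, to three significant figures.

ΔU ≈ 2930 J

Constant volume ⇒ W = 0, so Q = ΔU = nCᵥΔT with Cᵥ = 3R/2 = 12.47 J/(mol·K).
At constant V, T₂/T₁ = P₂/P₁ ⇒ ΔT = T₁(P₂/P₁ − 1) = 329·(742/629 − 1) = 59.1 K.
ΔU = (3.98)(12.47)(59.1) = 2934 J.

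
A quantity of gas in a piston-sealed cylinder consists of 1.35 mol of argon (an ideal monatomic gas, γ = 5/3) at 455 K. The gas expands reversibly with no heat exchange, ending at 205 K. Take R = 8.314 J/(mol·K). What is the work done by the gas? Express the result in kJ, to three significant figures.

W ≈ 4.21 kJ

Adiabatic ⇒ Q = 0, so W_by = −ΔU = nCᵥ(T₁ − T₂).
Cᵥ = 3R/2 = 12.47 J/(mol·K).
W = (1.35)(12.47)(455 − 205) = 4209 J.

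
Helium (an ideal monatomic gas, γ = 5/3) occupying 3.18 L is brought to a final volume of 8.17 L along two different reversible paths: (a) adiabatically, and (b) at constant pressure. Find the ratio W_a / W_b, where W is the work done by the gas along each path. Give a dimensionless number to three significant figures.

Path (a) adiabatic: W = P₁V₁(1 − (V₁/V₂)^(γ−1))/(γ−1) → W_a/(P₁V₁) = 0.7004.
Path (b) isobaric: W = P₁(V₂ − V₁) → W_b/(P₁V₁) = 1.569.
W_a / W_b = 0.7004 / 1.569 = 0.4463.

W_a / W_b ≈ 0.446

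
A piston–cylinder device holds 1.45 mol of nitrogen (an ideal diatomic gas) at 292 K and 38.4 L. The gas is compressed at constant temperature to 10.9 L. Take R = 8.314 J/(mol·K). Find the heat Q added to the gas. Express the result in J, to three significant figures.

Isothermal ⇒ ΔU = 0, so Q = W = nRT ln(V₂/V₁).
Q = (1.45)(8.314)(292) ln(10.9/38.4) = 3520 × -1.259 = -4433 J.

Q ≈ -4430 J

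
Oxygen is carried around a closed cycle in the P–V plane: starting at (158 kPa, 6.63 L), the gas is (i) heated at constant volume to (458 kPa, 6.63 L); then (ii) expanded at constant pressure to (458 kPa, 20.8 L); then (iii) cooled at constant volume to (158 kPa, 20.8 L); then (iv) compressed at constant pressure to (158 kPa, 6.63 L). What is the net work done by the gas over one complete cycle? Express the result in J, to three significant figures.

W_net ≈ 4250 J

Constant-volume legs do no work.
W(ii) = (458)(20.8 − 6.63) = 6490 J; W(iv) = (158)(6.63 − 20.8) = -2239 J.
W_net = 6490 − 2239 = 4251 J (the clockwise enclosed area).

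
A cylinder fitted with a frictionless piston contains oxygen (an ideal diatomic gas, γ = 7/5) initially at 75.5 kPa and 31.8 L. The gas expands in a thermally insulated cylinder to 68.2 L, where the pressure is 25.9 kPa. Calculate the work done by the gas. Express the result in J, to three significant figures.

W ≈ 1590 J

Adiabatic: W = (P₁V₁ − P₂V₂)/(γ − 1) with γ = 7/5.
P₁V₁ = 2401 J, P₂V₂ = 1766 J.
W = (2401 − 1766) / 0.4 = 1586 J.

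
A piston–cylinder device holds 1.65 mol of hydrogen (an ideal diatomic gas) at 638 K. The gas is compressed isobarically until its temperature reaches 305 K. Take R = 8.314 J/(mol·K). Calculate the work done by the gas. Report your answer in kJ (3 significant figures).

W ≈ -4.57 kJ

Isobaric: W = P ΔV = nR ΔT.
W = (1.65)(8.314)(305 − 638) = -4568 J.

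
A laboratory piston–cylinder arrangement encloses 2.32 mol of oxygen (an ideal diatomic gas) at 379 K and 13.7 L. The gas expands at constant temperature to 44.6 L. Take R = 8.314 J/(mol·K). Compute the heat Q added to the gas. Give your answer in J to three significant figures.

Isothermal ⇒ ΔU = 0, so Q = W = nRT ln(V₂/V₁).
Q = (2.32)(8.314)(379) ln(44.6/13.7) = 7310 × 1.18 = 8629 J.

Q ≈ 8630 J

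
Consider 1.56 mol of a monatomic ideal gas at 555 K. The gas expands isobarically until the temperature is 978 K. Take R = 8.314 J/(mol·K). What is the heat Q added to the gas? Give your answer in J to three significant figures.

Isobaric: W = nRΔT = (1.56)(8.314)(423) = 5486 J.
ΔU = nCᵥΔT with Cᵥ = 3R/2: ΔU = (1.56)(12.47)(423) = 8229 J.
Q = ΔU + W = 8229 + 5486 = 13716 J.

Q ≈ 13700 J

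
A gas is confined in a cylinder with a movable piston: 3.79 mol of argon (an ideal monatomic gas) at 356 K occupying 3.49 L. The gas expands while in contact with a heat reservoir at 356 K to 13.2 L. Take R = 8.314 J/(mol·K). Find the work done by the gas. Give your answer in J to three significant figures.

W ≈ 14900 J

Isothermal: W = nRT ln(V₂/V₁).
W = (3.79)(8.314)(356) × ln(13.2/3.49)
  = 11218 × 1.33
W_by_gas = 14923 J.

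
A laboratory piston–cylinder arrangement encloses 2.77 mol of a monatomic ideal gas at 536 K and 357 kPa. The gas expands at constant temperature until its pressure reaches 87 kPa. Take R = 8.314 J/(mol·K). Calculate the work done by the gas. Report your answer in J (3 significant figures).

W ≈ 17400 J

Isothermal process: W = nRT ln(V₂/V₁) = nRT ln(P₁/P₂).
W = (2.77)(8.314)(536) × ln(357/87)
  = 12344 × ln(4.103) = 12344 × 1.412
W_by_gas = 17428 J.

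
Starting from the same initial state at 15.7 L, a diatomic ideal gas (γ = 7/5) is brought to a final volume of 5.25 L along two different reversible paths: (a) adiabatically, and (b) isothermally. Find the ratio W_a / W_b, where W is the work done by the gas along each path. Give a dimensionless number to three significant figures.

W_a / W_b ≈ 1.25

Path (a) adiabatic: W = P₁V₁(1 − (V₁/V₂)^(γ−1))/(γ−1) → W_a/(P₁V₁) = -1.375.
Path (b) isothermal: W = P₁V₁ ln(V₂/V₁) → W_b/(P₁V₁) = -1.095.
W_a / W_b = -1.375 / -1.095 = 1.255.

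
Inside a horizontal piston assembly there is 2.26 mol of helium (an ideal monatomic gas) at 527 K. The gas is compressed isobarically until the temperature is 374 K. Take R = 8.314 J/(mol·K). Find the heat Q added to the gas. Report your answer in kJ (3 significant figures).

Isobaric: W = nRΔT = (2.26)(8.314)(-153) = -2875 J.
ΔU = nCᵥΔT with Cᵥ = 3R/2: ΔU = (2.26)(12.47)(-153) = -4312 J.
Q = ΔU + W = -4312 − 2875 = -7187 J.

Q ≈ -7.19 kJ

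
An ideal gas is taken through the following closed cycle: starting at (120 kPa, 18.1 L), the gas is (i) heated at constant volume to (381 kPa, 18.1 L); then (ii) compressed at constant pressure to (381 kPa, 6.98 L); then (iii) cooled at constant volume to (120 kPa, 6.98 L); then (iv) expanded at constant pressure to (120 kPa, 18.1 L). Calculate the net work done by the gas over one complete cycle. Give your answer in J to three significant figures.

W_net ≈ -2900 J

Constant-volume legs do no work.
W(ii) = (381)(6.98 − 18.1) = -4237 J; W(iv) = (120)(18.1 − 6.98) = 1334 J.
W_net = -4237 + 1334 = -2902 J (the counter-clockwise enclosed area).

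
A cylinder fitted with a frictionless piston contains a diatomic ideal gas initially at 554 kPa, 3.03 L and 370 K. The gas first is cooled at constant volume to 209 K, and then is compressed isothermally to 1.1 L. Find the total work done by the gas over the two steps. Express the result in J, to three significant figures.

W_total ≈ -961 J

Step 1 (isochoric): W = 0 (constant volume).
After step 1: P = 312.9 kPa (V unchanged).
Step 2 (isothermal): W = P₁V₁ ln(V₂/V₁) = (948.2) ln(1.1/3.03) = -960.8 J.
W_total = 0 − 960.8 = -960.8 J.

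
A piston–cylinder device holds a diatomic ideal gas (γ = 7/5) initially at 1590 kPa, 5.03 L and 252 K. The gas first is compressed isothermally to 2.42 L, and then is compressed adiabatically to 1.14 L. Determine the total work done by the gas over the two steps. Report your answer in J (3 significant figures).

W_total ≈ -12900 J

Step 1 (isothermal): W = P₁V₁ ln(V₂/V₁) = (7998) ln(2.42/5.03) = -5852 J.
After step 1: P = 3305 kPa, V = 2.42 L, T = 252 K.
Step 2 (adiabatic): W = (P₁V₁ − P₂V₂)/(γ−1) = (7998 − 10808)/0.4 = -7025 J.
W_total = -5852 − 7025 = -12876 J.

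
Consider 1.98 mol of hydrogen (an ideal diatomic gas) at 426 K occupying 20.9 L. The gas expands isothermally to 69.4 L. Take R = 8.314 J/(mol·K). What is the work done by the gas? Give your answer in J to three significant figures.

W ≈ 8420 J

Isothermal: W = nRT ln(V₂/V₁).
W = (1.98)(8.314)(426) × ln(69.4/20.9)
  = 7013 × 1.2
W_by_gas = 8416 J.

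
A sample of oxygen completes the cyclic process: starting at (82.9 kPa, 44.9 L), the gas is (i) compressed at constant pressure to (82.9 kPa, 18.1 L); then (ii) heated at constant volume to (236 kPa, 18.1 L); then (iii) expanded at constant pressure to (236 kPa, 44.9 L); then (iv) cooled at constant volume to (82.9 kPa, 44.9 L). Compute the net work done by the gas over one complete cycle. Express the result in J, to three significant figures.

W_net ≈ 4100 J

Constant-volume legs do no work.
W(i) = (82.9)(18.1 − 44.9) = -2222 J; W(iii) = (236)(44.9 − 18.1) = 6325 J.
W_net = -2222 + 6325 = 4103 J (the clockwise enclosed area).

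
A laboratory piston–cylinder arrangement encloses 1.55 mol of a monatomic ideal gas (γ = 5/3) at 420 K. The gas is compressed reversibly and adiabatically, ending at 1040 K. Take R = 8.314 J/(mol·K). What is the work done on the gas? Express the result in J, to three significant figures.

W ≈ 12000 J

Adiabatic ⇒ Q = 0, so W_by = −ΔU = nCᵥ(T₁ − T₂).
Cᵥ = 3R/2 = 12.47 J/(mol·K).
W = (1.55)(12.47)(420 − 1040) = -11985 J.
Work on gas = −W_by = 11985 J.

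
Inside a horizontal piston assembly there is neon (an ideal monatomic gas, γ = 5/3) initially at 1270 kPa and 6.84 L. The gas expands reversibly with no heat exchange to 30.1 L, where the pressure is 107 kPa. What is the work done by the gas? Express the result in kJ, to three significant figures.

Adiabatic: W = (P₁V₁ − P₂V₂)/(γ − 1) with γ = 5/3.
P₁V₁ = 8687 J, P₂V₂ = 3221 J.
W = (8687 − 3221) / 0.6667 = 8199 J.

W ≈ 8.20 kJ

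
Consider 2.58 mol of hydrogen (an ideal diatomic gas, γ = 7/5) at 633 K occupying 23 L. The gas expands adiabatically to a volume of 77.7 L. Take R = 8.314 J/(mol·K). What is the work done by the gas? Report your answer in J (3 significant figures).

Adiabatic: TV^(γ−1) = const with γ = 7/5.
T₂ = T₁ (V₁/V₂)^(γ−1) = 633 × (23/77.7)^0.4 = 633 × 0.6145 = 389 K.
W_by = nCᵥ(T₁ − T₂) = (2.58)(20.79)(633 − 389) = 13086 J.

W ≈ 13100 J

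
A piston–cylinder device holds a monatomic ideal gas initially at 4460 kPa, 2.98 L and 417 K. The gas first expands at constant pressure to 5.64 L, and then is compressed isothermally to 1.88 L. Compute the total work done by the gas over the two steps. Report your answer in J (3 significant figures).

Step 1 (isobaric): W = PΔV = (4460 kPa)(5.64 − 2.98 L) = 11864 J.
After step 1: P = 4460 kPa, V = 5.64 L, T = 789.2 K.
Step 2 (isothermal): W = P₁V₁ ln(V₂/V₁) = (25154) ln(1.88/5.64) = -27635 J.
W_total = 11864 − 27635 = -15771 J.

W_total ≈ -15800 J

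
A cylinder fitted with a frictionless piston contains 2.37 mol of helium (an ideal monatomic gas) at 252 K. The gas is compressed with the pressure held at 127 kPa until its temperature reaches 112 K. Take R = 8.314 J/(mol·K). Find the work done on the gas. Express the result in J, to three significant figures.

Isobaric: W = P ΔV = nR ΔT.
W = (2.37)(8.314)(112 − 252) = -2759 J.
Work on gas = −W_by = 2759 J.

W ≈ 2760 J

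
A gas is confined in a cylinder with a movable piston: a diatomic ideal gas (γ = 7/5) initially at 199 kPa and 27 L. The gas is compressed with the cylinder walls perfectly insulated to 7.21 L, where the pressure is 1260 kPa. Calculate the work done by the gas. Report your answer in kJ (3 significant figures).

Adiabatic: W = (P₁V₁ − P₂V₂)/(γ − 1) with γ = 7/5.
P₁V₁ = 5373 J, P₂V₂ = 9085 J.
W = (5373 − 9085) / 0.4 = -9279 J.

W ≈ -9.28 kJ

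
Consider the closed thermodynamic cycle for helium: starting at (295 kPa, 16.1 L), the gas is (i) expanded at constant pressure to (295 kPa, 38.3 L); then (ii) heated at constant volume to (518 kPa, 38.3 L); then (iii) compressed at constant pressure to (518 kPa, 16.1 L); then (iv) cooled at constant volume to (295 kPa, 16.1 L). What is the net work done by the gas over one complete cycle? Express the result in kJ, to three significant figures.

Constant-volume legs do no work.
W(i) = (295)(38.3 − 16.1) = 6549 J; W(iii) = (518)(16.1 − 38.3) = -11500 J.
W_net = 6549 − 11500 = -4951 J (the counter-clockwise enclosed area).

W_net ≈ -4.95 kJ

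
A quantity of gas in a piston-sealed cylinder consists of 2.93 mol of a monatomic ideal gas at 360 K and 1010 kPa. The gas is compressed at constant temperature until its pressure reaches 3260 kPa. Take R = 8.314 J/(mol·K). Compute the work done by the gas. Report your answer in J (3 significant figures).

Isothermal process: W = nRT ln(V₂/V₁) = nRT ln(P₁/P₂).
W = (2.93)(8.314)(360) × ln(1010/3260)
  = 8770 × ln(0.3098) = 8770 × -1.172
W_by_gas = -10276 J.

W ≈ -10300 J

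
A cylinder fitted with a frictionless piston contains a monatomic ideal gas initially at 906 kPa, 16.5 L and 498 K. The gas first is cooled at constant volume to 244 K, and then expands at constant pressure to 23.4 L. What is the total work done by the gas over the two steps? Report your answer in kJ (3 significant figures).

Step 1 (isochoric): W = 0 (constant volume).
After step 1: P = 443.9 kPa (V unchanged).
Step 2 (isobaric): W = PΔV = (443.9 kPa)(23.4 − 16.5 L) = 3063 J.
W_total = 0 + 3063 = 3063 J.

W_total ≈ 3.06 kJ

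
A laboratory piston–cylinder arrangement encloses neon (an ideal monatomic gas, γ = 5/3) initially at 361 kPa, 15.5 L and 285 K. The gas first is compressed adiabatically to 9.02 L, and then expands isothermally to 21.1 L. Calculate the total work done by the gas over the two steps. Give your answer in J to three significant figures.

Step 1 (adiabatic): W = (P₁V₁ − P₂V₂)/(γ−1) = (5596 − 8028)/0.667 = -3648 J.
After step 1: P = 890 kPa, V = 9.02 L, T = 408.9 K.
Step 2 (isothermal): W = P₁V₁ ln(V₂/V₁) = (8028) ln(21.1/9.02) = 6822 J.
W_total = -3648 + 6822 = 3174 J.

W_total ≈ 3170 J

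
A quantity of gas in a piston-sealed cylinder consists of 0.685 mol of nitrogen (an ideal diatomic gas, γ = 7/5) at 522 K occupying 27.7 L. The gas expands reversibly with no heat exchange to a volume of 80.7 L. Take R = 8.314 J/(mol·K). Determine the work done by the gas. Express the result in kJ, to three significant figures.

Adiabatic: TV^(γ−1) = const with γ = 7/5.
T₂ = T₁ (V₁/V₂)^(γ−1) = 522 × (27.7/80.7)^0.4 = 522 × 0.652 = 340.3 K.
W_by = nCᵥ(T₁ − T₂) = (0.685)(20.79)(522 − 340.3) = 2586 J.

W ≈ 2.59 kJ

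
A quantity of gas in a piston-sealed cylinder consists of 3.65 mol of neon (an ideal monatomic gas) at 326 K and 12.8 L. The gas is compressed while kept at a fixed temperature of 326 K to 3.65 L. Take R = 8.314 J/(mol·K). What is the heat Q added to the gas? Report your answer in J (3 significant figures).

Q ≈ -12400 J

Isothermal ⇒ ΔU = 0, so Q = W = nRT ln(V₂/V₁).
Q = (3.65)(8.314)(326) ln(3.65/12.8) = 9893 × -1.255 = -12413 J.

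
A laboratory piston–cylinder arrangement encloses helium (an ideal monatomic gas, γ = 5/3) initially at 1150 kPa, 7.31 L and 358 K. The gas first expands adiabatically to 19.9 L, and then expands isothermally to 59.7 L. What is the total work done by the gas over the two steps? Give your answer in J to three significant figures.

W_total ≈ 10900 J

Step 1 (adiabatic): W = (P₁V₁ − P₂V₂)/(γ−1) = (8406 − 4312)/0.667 = 6142 J.
After step 1: P = 216.7 kPa, V = 19.9 L, T = 183.6 K.
Step 2 (isothermal): W = P₁V₁ ln(V₂/V₁) = (4312) ln(59.7/19.9) = 4737 J.
W_total = 6142 + 4737 = 10879 J.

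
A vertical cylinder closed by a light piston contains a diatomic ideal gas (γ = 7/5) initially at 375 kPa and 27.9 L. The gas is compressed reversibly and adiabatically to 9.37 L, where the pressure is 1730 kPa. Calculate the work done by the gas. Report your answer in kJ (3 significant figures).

W ≈ -14.4 kJ

Adiabatic: W = (P₁V₁ − P₂V₂)/(γ − 1) with γ = 7/5.
P₁V₁ = 10462 J, P₂V₂ = 16210 J.
W = (10462 − 16210) / 0.4 = -14369 J.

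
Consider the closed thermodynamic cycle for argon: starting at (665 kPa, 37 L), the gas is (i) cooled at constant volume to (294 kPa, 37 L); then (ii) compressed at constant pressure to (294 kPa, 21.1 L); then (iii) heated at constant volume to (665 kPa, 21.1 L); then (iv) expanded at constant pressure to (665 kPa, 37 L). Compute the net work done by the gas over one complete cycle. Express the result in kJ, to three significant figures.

Constant-volume legs do no work.
W(ii) = (294)(21.1 − 37) = -4675 J; W(iv) = (665)(37 − 21.1) = 10573 J.
W_net = -4675 + 10573 = 5899 J (the clockwise enclosed area).

W_net ≈ 5.90 kJ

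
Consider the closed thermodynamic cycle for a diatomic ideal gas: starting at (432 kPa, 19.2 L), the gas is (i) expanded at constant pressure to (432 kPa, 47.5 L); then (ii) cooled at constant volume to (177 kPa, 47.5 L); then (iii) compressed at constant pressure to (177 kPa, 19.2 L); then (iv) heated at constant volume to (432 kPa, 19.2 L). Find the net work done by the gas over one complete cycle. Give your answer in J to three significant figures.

Constant-volume legs do no work.
W(i) = (432)(47.5 − 19.2) = 12226 J; W(iii) = (177)(19.2 − 47.5) = -5009 J.
W_net = 12226 − 5009 = 7216 J (the clockwise enclosed area).

W_net ≈ 7220 J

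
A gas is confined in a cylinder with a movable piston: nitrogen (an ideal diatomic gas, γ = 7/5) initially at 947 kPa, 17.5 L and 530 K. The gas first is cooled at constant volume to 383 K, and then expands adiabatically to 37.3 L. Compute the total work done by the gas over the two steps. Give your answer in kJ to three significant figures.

W_total ≈ 7.82 kJ

Step 1 (isochoric): W = 0 (constant volume).
After step 1: P = 684.3 kPa (V unchanged).
Step 2 (adiabatic): W = (P₁V₁ − P₂V₂)/(γ−1) = (11976 − 8848)/0.4 = 7820 J.
W_total = 0 + 7820 = 7820 J.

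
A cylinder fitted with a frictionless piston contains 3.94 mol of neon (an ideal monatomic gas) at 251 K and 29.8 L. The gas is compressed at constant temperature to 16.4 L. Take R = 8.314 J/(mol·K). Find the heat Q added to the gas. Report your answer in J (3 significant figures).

Q ≈ -4910 J

Isothermal ⇒ ΔU = 0, so Q = W = nRT ln(V₂/V₁).
Q = (3.94)(8.314)(251) ln(16.4/29.8) = 8222 × -0.5972 = -4910 J.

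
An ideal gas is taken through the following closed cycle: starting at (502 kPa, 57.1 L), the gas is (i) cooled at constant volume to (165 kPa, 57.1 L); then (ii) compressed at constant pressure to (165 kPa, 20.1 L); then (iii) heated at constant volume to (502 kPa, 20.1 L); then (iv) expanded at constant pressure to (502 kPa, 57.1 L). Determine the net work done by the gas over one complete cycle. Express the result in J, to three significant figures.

Constant-volume legs do no work.
W(ii) = (165)(20.1 − 57.1) = -6105 J; W(iv) = (502)(57.1 − 20.1) = 18574 J.
W_net = -6105 + 18574 = 12469 J (the clockwise enclosed area).

W_net ≈ 12500 J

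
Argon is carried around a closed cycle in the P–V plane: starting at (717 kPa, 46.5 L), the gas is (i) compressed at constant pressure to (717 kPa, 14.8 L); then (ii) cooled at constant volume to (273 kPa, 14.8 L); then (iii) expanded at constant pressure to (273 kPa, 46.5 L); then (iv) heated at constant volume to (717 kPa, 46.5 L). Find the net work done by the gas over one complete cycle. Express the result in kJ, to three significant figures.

W_net ≈ -14.1 kJ

Constant-volume legs do no work.
W(i) = (717)(14.8 − 46.5) = -22729 J; W(iii) = (273)(46.5 − 14.8) = 8654 J.
W_net = -22729 + 8654 = -14075 J (the counter-clockwise enclosed area).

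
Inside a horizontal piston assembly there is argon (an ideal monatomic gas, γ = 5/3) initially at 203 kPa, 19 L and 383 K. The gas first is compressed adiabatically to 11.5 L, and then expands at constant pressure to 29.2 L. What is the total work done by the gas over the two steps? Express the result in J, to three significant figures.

Step 1 (adiabatic): W = (P₁V₁ − P₂V₂)/(γ−1) = (3857 − 5390)/0.667 = -2300 J.
After step 1: P = 468.7 kPa, V = 11.5 L, T = 535.3 K.
Step 2 (isobaric): W = PΔV = (468.7 kPa)(29.2 − 11.5 L) = 8297 J.
W_total = -2300 + 8297 = 5996 J.

W_total ≈ 6000 J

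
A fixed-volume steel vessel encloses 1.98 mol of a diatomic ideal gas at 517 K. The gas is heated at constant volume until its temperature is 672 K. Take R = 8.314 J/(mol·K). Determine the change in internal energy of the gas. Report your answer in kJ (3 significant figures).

Constant volume ⇒ W = 0, so Q = ΔU = nCᵥΔT with Cᵥ = 5R/2 = 20.79 J/(mol·K).
ΔU = (1.98)(20.79)(672 − 517) = 6379 J.

ΔU ≈ 6.38 kJ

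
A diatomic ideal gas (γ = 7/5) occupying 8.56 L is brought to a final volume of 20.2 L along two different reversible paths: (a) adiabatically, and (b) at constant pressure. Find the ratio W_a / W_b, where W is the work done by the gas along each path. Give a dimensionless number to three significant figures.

Path (a) adiabatic: W = P₁V₁(1 − (V₁/V₂)^(γ−1))/(γ−1) → W_a/(P₁V₁) = 0.7267.
Path (b) isobaric: W = P₁(V₂ − V₁) → W_b/(P₁V₁) = 1.36.
W_a / W_b = 0.7267 / 1.36 = 0.5344.

W_a / W_b ≈ 0.534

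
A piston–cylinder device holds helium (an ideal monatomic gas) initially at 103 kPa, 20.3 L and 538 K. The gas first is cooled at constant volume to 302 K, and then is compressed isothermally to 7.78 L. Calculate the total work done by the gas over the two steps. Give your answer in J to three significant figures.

Step 1 (isochoric): W = 0 (constant volume).
After step 1: P = 57.82 kPa (V unchanged).
Step 2 (isothermal): W = P₁V₁ ln(V₂/V₁) = (1174) ln(7.78/20.3) = -1126 J.
W_total = 0 − 1126 = -1126 J.

W_total ≈ -1130 J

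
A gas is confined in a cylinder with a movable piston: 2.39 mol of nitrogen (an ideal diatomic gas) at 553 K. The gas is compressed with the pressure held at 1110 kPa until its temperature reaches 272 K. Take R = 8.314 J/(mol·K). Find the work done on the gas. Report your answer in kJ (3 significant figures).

Isobaric: W = P ΔV = nR ΔT.
W = (2.39)(8.314)(272 − 553) = -5584 J.
Work on gas = −W_by = 5584 J.

W ≈ 5.58 kJ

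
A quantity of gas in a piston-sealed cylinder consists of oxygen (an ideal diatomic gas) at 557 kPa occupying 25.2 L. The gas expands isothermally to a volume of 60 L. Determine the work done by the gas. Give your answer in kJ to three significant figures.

W ≈ 12.2 kJ

Isothermal: W = nRT ln(V₂/V₁) = P₁V₁ ln(V₂/V₁).
P₁V₁ = (557 kPa)(25.2 L) = 14036 J.
W = 14036 × ln(60/25.2) = 14036 × 0.8675
W_by_gas = 12177 J.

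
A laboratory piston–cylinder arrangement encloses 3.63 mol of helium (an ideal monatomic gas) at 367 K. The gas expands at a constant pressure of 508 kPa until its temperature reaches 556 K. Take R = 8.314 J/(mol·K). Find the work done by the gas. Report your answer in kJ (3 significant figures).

W ≈ 5.70 kJ

Isobaric: W = P ΔV = nR ΔT.
W = (3.63)(8.314)(556 − 367) = 5704 J.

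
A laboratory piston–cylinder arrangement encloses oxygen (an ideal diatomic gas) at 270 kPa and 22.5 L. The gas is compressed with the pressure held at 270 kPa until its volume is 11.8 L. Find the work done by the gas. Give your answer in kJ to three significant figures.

W ≈ -2.89 kJ

Isobaric: W = P ΔV.
W = (270 kPa)(11.8 − 22.5 L) = (270)(-10.7) = -2889 J.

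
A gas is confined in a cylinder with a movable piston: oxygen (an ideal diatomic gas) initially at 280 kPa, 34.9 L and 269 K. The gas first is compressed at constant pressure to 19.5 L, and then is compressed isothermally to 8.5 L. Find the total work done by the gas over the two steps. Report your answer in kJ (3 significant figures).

W_total ≈ -8.85 kJ

Step 1 (isobaric): W = PΔV = (280 kPa)(19.5 − 34.9 L) = -4312 J.
After step 1: P = 280 kPa, V = 19.5 L, T = 150.3 K.
Step 2 (isothermal): W = P₁V₁ ln(V₂/V₁) = (5460) ln(8.5/19.5) = -4534 J.
W_total = -4312 − 4534 = -8846 J.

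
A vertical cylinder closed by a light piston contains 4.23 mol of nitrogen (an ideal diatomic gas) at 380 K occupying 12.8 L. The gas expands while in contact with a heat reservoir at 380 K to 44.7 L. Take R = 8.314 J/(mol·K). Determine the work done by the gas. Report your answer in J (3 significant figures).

Isothermal: W = nRT ln(V₂/V₁).
W = (4.23)(8.314)(380) × ln(44.7/12.8)
  = 13364 × 1.251
W_by_gas = 16712 J.

W ≈ 16700 J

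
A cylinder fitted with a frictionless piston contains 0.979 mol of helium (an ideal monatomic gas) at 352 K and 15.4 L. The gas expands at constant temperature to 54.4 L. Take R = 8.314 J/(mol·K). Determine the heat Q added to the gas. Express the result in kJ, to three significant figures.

Q ≈ 3.62 kJ

Isothermal ⇒ ΔU = 0, so Q = W = nRT ln(V₂/V₁).
Q = (0.979)(8.314)(352) ln(54.4/15.4) = 2865 × 1.262 = 3616 J.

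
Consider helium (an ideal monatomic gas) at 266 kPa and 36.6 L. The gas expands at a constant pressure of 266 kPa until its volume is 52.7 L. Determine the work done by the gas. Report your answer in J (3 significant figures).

Isobaric: W = P ΔV.
W = (266 kPa)(52.7 − 36.6 L) = (266)(16.1) = 4283 J.

W ≈ 4280 J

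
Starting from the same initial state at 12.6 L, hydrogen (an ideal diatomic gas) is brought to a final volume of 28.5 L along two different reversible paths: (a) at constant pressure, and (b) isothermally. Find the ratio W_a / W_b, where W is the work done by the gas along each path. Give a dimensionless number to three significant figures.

Path (a) isobaric: W = P₁(V₂ − V₁) → W_a/(P₁V₁) = 1.262.
Path (b) isothermal: W = P₁V₁ ln(V₂/V₁) → W_b/(P₁V₁) = 0.8162.
W_a / W_b = 1.262 / 0.8162 = 1.546.

W_a / W_b ≈ 1.55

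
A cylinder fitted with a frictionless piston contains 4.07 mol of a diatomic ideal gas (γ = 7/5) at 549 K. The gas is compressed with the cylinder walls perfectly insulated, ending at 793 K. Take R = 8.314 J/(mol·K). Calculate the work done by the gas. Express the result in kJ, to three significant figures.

Adiabatic ⇒ Q = 0, so W_by = −ΔU = nCᵥ(T₁ − T₂).
Cᵥ = 5R/2 = 20.79 J/(mol·K).
W = (4.07)(20.79)(549 − 793) = -20641 J.

W ≈ -20.6 kJ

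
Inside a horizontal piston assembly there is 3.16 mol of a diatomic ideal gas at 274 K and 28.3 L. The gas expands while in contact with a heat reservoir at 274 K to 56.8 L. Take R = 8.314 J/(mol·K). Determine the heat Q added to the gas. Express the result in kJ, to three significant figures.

Q ≈ 5.02 kJ

Isothermal ⇒ ΔU = 0, so Q = W = nRT ln(V₂/V₁).
Q = (3.16)(8.314)(274) ln(56.8/28.3) = 7199 × 0.6967 = 5015 J.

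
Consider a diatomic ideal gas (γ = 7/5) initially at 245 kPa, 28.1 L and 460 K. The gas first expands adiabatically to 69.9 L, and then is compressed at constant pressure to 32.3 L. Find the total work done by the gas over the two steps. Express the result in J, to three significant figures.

W_total ≈ 2690 J

Step 1 (adiabatic): W = (P₁V₁ − P₂V₂)/(γ−1) = (6884 − 4781)/0.4 = 5258 J.
After step 1: P = 68.4 kPa, V = 69.9 L, T = 319.5 K.
Step 2 (isobaric): W = PΔV = (68.4 kPa)(32.3 − 69.9 L) = -2572 J.
W_total = 5258 − 2572 = 2685 J.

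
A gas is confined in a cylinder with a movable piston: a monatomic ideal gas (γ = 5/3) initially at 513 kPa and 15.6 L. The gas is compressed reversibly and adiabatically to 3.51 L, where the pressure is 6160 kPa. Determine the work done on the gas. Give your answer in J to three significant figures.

W ≈ 20400 J

Adiabatic: W = (P₁V₁ − P₂V₂)/(γ − 1) with γ = 5/3.
P₁V₁ = 8003 J, P₂V₂ = 21622 J.
W = (8003 − 21622) / 0.6667 = -20428 J.
Work on gas = −W_by = 20428 J.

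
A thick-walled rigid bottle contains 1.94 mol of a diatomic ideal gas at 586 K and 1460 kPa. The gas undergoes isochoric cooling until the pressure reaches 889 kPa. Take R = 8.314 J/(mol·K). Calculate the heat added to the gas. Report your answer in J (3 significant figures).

Constant volume ⇒ W = 0, so Q = ΔU = nCᵥΔT with Cᵥ = 5R/2 = 20.79 J/(mol·K).
At constant V, T₂/T₁ = P₂/P₁ ⇒ ΔT = T₁(P₂/P₁ − 1) = 586·(889/1460 − 1) = -229.2 K.
ΔU = (1.94)(20.79)(-229.2) = -9241 J.

Q ≈ -9240 J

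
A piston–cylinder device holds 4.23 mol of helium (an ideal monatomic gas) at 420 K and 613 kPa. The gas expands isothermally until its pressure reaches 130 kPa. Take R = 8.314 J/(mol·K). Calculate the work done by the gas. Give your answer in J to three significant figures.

W ≈ 22900 J

Isothermal process: W = nRT ln(V₂/V₁) = nRT ln(P₁/P₂).
W = (4.23)(8.314)(420) × ln(613/130)
  = 14771 × ln(4.715) = 14771 × 1.551
W_by_gas = 22907 J.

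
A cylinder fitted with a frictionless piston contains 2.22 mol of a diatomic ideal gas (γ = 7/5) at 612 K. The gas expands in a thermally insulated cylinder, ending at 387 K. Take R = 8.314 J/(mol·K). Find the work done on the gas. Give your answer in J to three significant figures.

Adiabatic ⇒ Q = 0, so W_by = −ΔU = nCᵥ(T₁ − T₂).
Cᵥ = 5R/2 = 20.79 J/(mol·K).
W = (2.22)(20.79)(612 − 387) = 10382 J.
Work on gas = −W_by = -10382 J.

W ≈ -10400 J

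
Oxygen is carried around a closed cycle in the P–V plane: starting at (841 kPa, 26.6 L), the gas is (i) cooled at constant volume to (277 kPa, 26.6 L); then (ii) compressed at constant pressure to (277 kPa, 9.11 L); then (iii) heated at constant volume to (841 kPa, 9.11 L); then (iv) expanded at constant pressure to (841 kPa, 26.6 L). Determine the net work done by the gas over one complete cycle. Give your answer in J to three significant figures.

W_net ≈ 9860 J

Constant-volume legs do no work.
W(ii) = (277)(9.11 − 26.6) = -4845 J; W(iv) = (841)(26.6 − 9.11) = 14709 J.
W_net = -4845 + 14709 = 9864 J (the clockwise enclosed area).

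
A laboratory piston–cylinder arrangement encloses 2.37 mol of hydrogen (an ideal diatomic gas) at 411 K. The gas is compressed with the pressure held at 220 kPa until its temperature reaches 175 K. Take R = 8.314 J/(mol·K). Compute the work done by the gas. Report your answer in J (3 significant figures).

Isobaric: W = P ΔV = nR ΔT.
W = (2.37)(8.314)(175 − 411) = -4650 J.

W ≈ -4650 J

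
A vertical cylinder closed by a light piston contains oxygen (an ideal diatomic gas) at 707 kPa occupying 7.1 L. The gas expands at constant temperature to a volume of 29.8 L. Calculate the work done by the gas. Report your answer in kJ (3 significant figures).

W ≈ 7.20 kJ

Isothermal: W = nRT ln(V₂/V₁) = P₁V₁ ln(V₂/V₁).
P₁V₁ = (707 kPa)(7.1 L) = 5020 J.
W = 5020 × ln(29.8/7.1) = 5020 × 1.434
W_by_gas = 7200 J.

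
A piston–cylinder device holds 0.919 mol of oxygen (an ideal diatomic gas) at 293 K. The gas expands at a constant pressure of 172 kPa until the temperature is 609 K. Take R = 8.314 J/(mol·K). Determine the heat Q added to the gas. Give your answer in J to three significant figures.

Q ≈ 8450 J

Isobaric: W = nRΔT = (0.919)(8.314)(316) = 2414 J.
ΔU = nCᵥΔT with Cᵥ = 5R/2: ΔU = (0.919)(20.79)(316) = 6036 J.
Q = ΔU + W = 6036 + 2414 = 8450 J.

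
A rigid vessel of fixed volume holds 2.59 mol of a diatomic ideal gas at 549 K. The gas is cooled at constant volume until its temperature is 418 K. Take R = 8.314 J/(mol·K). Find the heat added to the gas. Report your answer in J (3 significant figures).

Q ≈ -7050 J

Constant volume ⇒ W = 0, so Q = ΔU = nCᵥΔT with Cᵥ = 5R/2 = 20.79 J/(mol·K).
ΔU = (2.59)(20.79)(418 − 549) = -7052 J.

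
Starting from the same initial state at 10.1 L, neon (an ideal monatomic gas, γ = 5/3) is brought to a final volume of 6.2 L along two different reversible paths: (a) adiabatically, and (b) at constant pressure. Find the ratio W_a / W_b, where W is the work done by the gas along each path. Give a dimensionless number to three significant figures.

Path (a) adiabatic: W = P₁V₁(1 − (V₁/V₂)^(γ−1))/(γ−1) → W_a/(P₁V₁) = -0.5767.
Path (b) isobaric: W = P₁(V₂ − V₁) → W_b/(P₁V₁) = -0.3861.
W_a / W_b = -0.5767 / -0.3861 = 1.494.

W_a / W_b ≈ 1.49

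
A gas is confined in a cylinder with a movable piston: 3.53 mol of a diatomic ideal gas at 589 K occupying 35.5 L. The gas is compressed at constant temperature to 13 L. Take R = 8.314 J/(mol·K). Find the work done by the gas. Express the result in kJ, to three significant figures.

W ≈ -17.4 kJ

Isothermal: W = nRT ln(V₂/V₁).
W = (3.53)(8.314)(589) × ln(13/35.5)
  = 17286 × -1.005
W_by_gas = -17365 J.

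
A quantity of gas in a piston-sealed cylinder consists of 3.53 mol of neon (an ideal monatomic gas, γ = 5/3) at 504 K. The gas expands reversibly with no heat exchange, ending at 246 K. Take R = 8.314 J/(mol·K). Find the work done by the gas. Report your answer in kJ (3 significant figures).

Adiabatic ⇒ Q = 0, so W_by = −ΔU = nCᵥ(T₁ − T₂).
Cᵥ = 3R/2 = 12.47 J/(mol·K).
W = (3.53)(12.47)(504 − 246) = 11358 J.

W ≈ 11.4 kJ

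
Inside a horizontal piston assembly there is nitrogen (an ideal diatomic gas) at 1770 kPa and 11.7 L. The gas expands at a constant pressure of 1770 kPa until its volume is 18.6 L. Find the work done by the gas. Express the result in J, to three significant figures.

Isobaric: W = P ΔV.
W = (1770 kPa)(18.6 − 11.7 L) = (1770)(6.9) = 12213 J.

W ≈ 12200 J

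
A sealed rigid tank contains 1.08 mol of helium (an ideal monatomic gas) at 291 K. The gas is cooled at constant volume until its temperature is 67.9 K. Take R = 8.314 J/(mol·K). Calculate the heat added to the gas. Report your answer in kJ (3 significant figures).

Q ≈ -3.00 kJ

Constant volume ⇒ W = 0, so Q = ΔU = nCᵥΔT with Cᵥ = 3R/2 = 12.47 J/(mol·K).
ΔU = (1.08)(12.47)(67.9 − 291) = -3005 J.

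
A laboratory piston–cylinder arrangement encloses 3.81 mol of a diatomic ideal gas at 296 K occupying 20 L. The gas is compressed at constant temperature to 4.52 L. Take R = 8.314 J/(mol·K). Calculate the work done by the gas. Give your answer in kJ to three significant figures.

W ≈ -13.9 kJ

Isothermal: W = nRT ln(V₂/V₁).
W = (3.81)(8.314)(296) × ln(4.52/20)
  = 9376 × -1.487
W_by_gas = -13944 J.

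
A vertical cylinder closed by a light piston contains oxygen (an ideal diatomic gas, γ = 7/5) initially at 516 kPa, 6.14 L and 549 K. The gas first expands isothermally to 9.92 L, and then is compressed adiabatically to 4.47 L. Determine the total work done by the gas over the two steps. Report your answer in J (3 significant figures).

W_total ≈ -1450 J

Step 1 (isothermal): W = P₁V₁ ln(V₂/V₁) = (3168) ln(9.92/6.14) = 1520 J.
After step 1: P = 319.4 kPa, V = 9.92 L, T = 549 K.
Step 2 (adiabatic): W = (P₁V₁ − P₂V₂)/(γ−1) = (3168 − 4358)/0.4 = -2975 J.
W_total = 1520 − 2975 = -1455 J.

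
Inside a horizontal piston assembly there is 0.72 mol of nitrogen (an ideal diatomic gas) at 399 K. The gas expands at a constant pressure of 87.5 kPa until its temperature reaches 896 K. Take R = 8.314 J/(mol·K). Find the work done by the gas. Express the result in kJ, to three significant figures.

Isobaric: W = P ΔV = nR ΔT.
W = (0.72)(8.314)(896 − 399) = 2975 J.

W ≈ 2.98 kJ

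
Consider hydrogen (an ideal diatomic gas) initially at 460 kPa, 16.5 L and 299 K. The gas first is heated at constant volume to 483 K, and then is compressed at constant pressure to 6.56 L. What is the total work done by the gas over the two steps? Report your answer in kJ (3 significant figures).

Step 1 (isochoric): W = 0 (constant volume).
After step 1: P = 743.1 kPa (V unchanged).
Step 2 (isobaric): W = PΔV = (743.1 kPa)(6.56 − 16.5 L) = -7386 J.
W_total = 0 − 7386 = -7386 J.

W_total ≈ -7.39 kJ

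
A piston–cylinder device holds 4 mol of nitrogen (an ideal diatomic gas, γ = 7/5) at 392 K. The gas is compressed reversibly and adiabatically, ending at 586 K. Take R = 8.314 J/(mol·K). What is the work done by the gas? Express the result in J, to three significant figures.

W ≈ -16100 J

Adiabatic ⇒ Q = 0, so W_by = −ΔU = nCᵥ(T₁ − T₂).
Cᵥ = 5R/2 = 20.79 J/(mol·K).
W = (4)(20.79)(392 − 586) = -16129 J.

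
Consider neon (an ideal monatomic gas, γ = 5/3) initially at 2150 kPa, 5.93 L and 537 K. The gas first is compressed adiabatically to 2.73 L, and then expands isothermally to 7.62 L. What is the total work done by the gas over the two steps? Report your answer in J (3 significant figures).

Step 1 (adiabatic): W = (P₁V₁ − P₂V₂)/(γ−1) = (12750 − 21384)/0.667 = -12952 J.
After step 1: P = 7833 kPa, V = 2.73 L, T = 900.7 K.
Step 2 (isothermal): W = P₁V₁ ln(V₂/V₁) = (21384) ln(7.62/2.73) = 21950 J.
W_total = -12952 + 21950 = 8998 J.

W_total ≈ 9000 J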